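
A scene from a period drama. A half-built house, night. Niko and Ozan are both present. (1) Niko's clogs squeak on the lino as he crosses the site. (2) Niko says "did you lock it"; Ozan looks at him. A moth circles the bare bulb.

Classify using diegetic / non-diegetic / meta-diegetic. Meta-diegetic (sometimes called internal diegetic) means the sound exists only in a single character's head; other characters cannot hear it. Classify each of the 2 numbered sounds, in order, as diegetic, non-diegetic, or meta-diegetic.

(1) is diegetic: it's the physical sound of Niko moving in the space.
Sound (2): Niko is a character speaking aloud in the scene, so diegetic.

diegetic, diegetic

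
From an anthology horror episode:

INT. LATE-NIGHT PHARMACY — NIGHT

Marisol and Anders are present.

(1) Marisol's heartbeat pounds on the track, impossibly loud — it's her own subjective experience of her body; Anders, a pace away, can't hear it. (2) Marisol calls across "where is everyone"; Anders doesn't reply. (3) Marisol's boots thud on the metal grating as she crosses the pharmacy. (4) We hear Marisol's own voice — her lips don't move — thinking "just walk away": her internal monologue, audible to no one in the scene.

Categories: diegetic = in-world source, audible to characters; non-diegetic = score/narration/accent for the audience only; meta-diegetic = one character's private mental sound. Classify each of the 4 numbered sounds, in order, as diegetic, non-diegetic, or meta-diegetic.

(1) it's Marisol's internal bodily sensation rendered as sound; only Marisol 'hears' it → meta-diegetic.
(2) on-screen dialogue — Marisol speaks and Anders is there to hear → diegetic.
(3) is diegetic: a character's body making contact with the set — an in-world sound.
(4) is meta-diegetic: internal monologue — inside Marisol's mind, not spoken into the scene.

meta-diegetic, diegetic, diegetic, meta-diegetic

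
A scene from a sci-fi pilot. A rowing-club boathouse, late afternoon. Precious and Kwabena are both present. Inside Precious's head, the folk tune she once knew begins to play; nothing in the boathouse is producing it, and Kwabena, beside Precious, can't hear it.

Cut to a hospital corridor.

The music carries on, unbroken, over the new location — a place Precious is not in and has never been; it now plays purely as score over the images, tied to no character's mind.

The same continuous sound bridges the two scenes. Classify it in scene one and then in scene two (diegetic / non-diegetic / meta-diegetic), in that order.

Scene one: the music exists only inside Precious's mind; Kwabena can't hear it → meta-diegetic.
Scene two: it's detached from Precious entirely and plays over unrelated images with no in-world source — conventional underscore → non-diegetic.

meta-diegetic, non-diegetic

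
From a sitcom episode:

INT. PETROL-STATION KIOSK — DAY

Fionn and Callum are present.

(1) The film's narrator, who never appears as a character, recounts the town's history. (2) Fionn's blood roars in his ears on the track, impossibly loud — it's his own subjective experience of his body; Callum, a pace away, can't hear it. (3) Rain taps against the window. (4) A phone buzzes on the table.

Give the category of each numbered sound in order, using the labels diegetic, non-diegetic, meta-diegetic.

(1) the narrator exists outside the story world, addressing only the audience → non-diegetic.
Sound (2): a subjective body sound — Fionn's private perception, inaudible to Callum, so meta-diegetic.
(3) ambient/room sound belonging to the story's physical space → diegetic.
Sound (4): an in-world source (a phone); characters could hear it, so diegetic.

non-diegetic, meta-diegetic, diegetic, diegetic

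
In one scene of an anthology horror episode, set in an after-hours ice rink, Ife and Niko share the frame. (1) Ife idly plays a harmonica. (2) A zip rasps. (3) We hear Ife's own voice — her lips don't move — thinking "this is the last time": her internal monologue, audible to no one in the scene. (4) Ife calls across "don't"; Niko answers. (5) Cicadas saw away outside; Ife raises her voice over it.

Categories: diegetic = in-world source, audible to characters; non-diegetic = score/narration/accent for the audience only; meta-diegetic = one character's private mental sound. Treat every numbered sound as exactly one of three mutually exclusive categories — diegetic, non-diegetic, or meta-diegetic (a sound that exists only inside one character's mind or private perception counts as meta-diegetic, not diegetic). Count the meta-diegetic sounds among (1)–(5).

Sound (1): the instrument and the performer are both in the scene, so diegetic.
(2) a zip is a real object/event in the scene's world → diegetic.
(3) is meta-diegetic: it's Ife's unspoken thought, heard only by the audience via her subjectivity.
(4) on-screen dialogue — Ife speaks and Niko is there to hear → diegetic.
(5) is diegetic: ambient/room sound belonging to the story's physical space.
Meta-diegetic: (3) — that's 1.

1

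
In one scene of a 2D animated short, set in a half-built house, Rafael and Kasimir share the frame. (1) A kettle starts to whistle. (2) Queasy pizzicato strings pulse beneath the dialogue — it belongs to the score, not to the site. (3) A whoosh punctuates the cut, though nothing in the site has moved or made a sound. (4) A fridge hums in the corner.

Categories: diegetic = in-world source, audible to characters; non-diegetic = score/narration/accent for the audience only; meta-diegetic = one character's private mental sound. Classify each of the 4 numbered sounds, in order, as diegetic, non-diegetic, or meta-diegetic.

diegetic, non-diegetic, non-diegetic, diegetic

(1) is diegetic: an in-world source (a kettle); characters could hear it.
(2) is non-diegetic: score with no on-screen or off-screen source; it exists for the audience alone.
(3) it's a sound-design accent with no in-world source; no one in the scene can hear it → non-diegetic.
Sound (4): it's the actual ambient sound of the location, so diegetic.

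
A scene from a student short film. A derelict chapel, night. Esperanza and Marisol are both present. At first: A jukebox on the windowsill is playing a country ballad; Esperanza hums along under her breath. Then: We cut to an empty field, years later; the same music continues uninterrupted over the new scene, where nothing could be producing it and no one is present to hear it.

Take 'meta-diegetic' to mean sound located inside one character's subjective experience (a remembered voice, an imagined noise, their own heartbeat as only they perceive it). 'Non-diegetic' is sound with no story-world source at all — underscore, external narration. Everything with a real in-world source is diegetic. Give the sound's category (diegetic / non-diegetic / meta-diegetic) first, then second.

First: a jukebox is a real in-scene source and Esperanza reacts to it → diegetic.
Second: there is no longer any in-world source and no one can hear it — it has become underscore → non-diegetic.

diegetic, non-diegetic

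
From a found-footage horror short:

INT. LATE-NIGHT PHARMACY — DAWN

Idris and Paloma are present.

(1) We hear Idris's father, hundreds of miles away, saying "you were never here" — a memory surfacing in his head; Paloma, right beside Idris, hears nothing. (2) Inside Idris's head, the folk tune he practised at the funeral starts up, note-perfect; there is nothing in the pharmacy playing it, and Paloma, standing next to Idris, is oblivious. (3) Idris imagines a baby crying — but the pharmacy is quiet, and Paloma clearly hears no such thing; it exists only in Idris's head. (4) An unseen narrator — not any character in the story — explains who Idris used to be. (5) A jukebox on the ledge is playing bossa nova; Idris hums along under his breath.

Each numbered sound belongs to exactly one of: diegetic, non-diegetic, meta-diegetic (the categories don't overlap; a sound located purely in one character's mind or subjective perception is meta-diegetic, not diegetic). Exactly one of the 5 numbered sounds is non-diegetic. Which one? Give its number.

Sound (1): a remembered line, private to Idris — not present in the room, not audible to Paloma, so meta-diegetic.
Sound (2): it lives in Idris's subjectivity, not in the pharmacy, so meta-diegetic.
Sound (3): subjective to Idris: the pharmacy is silent and Paloma hears nothing, so meta-diegetic.
(4) is non-diegetic: commentary laid over the scene from outside the fiction.
(5) is diegetic: the music comes from an on-screen device that Idris responds to.
Only (4) is non-diegetic.

4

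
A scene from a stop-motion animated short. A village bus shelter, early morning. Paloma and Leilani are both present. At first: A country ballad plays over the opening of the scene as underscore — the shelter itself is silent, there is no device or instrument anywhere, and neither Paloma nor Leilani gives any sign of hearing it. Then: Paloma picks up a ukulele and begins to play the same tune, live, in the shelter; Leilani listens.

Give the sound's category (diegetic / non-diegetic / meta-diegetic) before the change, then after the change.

Before the change: no in-world source exists and no character can hear it — underscore → non-diegetic.
After the change: a ukulele is now a real source in the story world and the characters hear it → diegetic.

non-diegetic, diegetic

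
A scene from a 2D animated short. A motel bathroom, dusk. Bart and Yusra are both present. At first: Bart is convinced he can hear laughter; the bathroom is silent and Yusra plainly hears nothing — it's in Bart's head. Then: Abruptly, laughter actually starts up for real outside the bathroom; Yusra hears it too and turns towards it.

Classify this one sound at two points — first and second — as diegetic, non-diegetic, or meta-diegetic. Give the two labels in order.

First: only Bart 'hears' it — imagined, in his mind → meta-diegetic.
Second: now there's a real external source and Yusra hears it too — in the story world → diegetic.

meta-diegetic, diegetic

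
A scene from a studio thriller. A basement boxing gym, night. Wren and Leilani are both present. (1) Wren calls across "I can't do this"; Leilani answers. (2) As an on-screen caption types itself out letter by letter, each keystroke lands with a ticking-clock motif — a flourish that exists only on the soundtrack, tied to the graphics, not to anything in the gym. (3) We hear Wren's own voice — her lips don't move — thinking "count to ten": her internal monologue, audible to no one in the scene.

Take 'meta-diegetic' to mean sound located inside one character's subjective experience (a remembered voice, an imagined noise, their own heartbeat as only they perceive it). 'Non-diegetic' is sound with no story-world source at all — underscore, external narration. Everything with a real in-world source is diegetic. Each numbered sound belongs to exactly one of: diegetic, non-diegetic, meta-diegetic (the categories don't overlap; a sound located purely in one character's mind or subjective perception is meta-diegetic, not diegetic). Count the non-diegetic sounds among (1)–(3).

1

Sound (1): on-screen dialogue — Wren speaks and Leilani is there to hear, so diegetic.
(2) is non-diegetic: it accompanies on-screen graphics, not anything inside the story world.
Sound (3): internal monologue — inside Wren's mind, not spoken into the scene, so meta-diegetic.
Non-diegetic: (2) — that's 1.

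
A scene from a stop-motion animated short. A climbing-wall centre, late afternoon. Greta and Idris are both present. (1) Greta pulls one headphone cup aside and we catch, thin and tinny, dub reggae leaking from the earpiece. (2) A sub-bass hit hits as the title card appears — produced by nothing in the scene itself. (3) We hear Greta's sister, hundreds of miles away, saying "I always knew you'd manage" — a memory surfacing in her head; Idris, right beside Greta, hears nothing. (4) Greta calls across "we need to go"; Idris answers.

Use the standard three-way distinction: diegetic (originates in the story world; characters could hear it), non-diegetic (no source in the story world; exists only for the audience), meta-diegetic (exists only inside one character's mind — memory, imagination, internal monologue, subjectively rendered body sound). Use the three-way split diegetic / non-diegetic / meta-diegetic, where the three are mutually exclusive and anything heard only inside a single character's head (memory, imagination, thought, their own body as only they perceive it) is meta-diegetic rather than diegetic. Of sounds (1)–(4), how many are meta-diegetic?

Sound (1): it's leaking from a physical pair of headphones in the scene, so diegetic.
(2) is non-diegetic: nothing in the scene produces it; it's an accent added for the audience.
Sound (3): the voice is a memory playing only inside Greta's mind; Idris can't hear it, so meta-diegetic.
(4) spoken by a character present in the story world → diegetic.
Meta-diegetic: (3) — that's 1.

1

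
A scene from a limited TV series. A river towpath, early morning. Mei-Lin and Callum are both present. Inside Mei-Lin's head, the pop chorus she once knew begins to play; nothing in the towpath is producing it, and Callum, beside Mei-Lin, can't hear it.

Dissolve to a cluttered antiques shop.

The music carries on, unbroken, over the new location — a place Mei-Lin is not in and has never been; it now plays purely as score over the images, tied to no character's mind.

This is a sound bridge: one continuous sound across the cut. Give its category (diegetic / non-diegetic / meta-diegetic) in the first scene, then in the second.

meta-diegetic, non-diegetic

Scene one: the music exists only inside Mei-Lin's mind; Callum can't hear it → meta-diegetic.
Scene two: it's detached from Mei-Lin entirely and plays over unrelated images with no in-world source — conventional underscore → non-diegetic.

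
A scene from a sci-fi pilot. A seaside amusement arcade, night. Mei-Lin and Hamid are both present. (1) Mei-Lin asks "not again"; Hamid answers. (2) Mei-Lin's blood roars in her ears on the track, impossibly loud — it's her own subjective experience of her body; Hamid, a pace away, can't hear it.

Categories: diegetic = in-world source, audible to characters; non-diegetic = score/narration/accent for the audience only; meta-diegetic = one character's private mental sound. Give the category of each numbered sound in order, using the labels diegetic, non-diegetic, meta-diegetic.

diegetic, meta-diegetic

(1) Mei-Lin is a character speaking aloud in the scene → diegetic.
(2) point-of-audition from inside Mei-Lin's body; not a sound in the room → meta-diegetic.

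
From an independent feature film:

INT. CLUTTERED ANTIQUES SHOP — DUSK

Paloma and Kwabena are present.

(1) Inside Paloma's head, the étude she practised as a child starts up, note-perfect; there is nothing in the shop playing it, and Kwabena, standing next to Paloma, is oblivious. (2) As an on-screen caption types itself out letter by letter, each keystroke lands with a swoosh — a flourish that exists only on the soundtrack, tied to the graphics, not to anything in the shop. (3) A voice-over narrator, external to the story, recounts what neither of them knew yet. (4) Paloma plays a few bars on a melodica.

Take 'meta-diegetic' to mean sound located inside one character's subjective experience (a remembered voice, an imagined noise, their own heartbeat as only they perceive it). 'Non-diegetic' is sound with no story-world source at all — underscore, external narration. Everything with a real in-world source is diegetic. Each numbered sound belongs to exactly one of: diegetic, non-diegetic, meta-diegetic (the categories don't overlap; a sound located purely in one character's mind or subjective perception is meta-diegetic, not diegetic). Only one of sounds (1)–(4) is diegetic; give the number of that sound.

4

(1) is meta-diegetic: it lives in Paloma's subjectivity, not in the shop.
Sound (2): the caption isn't part of the story world, so neither is the sound tied to it, so non-diegetic.
Sound (3): commentary laid over the scene from outside the fiction, so non-diegetic.
Sound (4): a character is playing a melodica on screen, so diegetic.
Only (4) is diegetic.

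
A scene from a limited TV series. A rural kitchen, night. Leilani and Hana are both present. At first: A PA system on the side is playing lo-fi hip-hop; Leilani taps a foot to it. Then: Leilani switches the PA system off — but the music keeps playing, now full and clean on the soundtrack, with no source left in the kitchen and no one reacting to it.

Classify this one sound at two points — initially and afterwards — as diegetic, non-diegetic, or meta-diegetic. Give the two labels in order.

diegetic, non-diegetic

Initially: a PA system is a real in-scene source and Leilani reacts to it → diegetic.
Afterwards: there is no longer any in-world source and no one can hear it — it has become underscore → non-diegetic.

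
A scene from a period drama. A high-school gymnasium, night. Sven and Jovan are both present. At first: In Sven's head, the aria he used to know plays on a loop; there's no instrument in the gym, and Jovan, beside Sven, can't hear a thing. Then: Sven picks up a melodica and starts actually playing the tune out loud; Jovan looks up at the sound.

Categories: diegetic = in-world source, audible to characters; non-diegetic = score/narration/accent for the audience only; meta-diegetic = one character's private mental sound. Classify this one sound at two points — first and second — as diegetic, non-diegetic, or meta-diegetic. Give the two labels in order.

meta-diegetic, diegetic

First: the tune exists only as Sven's private memory; Jovan can't hear it → meta-diegetic.
Second: Sven is now producing it live on a melodica, in the room, and Jovan hears it → diegetic.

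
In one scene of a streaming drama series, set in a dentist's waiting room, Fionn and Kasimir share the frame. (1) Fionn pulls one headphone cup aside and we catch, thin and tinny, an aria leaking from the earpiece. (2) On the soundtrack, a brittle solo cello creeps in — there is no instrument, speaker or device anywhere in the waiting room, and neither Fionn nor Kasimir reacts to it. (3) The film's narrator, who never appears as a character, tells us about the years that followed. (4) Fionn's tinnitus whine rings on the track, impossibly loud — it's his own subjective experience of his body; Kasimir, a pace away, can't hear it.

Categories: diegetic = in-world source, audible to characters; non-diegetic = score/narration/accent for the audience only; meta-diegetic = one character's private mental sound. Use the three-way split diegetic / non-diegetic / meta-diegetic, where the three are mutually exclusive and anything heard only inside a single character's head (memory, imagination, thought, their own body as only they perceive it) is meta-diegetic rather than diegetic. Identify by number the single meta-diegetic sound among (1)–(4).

Sound (1): the earpiece is a real device on Fionn's head — source music, so diegetic.
(2) it has no source in the story world and no character can hear it — it's underscore → non-diegetic.
(3) the narrator exists outside the story world, addressing only the audience → non-diegetic.
(4) is meta-diegetic: a subjective body sound — Fionn's private perception, inaudible to Kasimir.
Only (4) is meta-diegetic.

4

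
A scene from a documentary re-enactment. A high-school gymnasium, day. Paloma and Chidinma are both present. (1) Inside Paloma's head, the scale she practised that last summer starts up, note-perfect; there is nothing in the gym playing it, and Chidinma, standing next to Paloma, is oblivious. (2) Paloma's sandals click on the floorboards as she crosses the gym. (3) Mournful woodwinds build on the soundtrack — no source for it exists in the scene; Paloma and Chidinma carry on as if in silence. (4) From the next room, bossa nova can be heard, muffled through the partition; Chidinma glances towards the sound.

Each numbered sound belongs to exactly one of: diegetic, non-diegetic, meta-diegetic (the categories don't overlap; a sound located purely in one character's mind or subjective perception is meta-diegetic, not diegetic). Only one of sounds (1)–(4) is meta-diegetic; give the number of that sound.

Sound (1): it lives in Paloma's subjectivity, not in the gym, so meta-diegetic.
(2) is diegetic: it's the physical sound of Paloma moving in the space.
(3) nothing in the gym produces it and the characters don't hear it — pure soundtrack → non-diegetic.
(4) is diegetic: the music has an off-screen but real-world source and a character hears it.
Only (1) is meta-diegetic.

1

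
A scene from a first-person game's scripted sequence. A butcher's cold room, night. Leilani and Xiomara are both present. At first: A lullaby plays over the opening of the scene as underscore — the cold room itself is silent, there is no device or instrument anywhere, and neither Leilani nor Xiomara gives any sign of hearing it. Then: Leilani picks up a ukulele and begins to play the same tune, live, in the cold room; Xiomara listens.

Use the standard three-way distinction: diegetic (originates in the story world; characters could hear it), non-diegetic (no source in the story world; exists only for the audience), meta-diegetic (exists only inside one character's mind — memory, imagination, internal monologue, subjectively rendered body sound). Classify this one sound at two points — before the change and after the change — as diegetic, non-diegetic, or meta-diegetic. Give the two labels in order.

non-diegetic, diegetic

Before the change: no in-world source exists and no character can hear it — underscore → non-diegetic.
After the change: a ukulele is now a real source in the story world and the characters hear it → diegetic.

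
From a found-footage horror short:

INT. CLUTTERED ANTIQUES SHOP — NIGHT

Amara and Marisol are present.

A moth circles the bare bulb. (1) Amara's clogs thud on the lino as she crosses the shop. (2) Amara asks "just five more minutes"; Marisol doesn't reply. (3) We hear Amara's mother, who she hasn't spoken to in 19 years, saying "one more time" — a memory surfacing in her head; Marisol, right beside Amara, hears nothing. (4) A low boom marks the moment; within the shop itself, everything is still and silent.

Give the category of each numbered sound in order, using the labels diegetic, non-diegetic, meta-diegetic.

Sound (1): a character's body making contact with the set — an in-world sound, so diegetic.
Sound (2): spoken by a character present in the story world, so diegetic.
Sound (3): a remembered line, private to Amara — not present in the room, not audible to Marisol, so meta-diegetic.
Sound (4): it's a sound-design accent with no in-world source; no one in the scene can hear it, so non-diegetic.

diegetic, diegetic, meta-diegetic, non-diegetic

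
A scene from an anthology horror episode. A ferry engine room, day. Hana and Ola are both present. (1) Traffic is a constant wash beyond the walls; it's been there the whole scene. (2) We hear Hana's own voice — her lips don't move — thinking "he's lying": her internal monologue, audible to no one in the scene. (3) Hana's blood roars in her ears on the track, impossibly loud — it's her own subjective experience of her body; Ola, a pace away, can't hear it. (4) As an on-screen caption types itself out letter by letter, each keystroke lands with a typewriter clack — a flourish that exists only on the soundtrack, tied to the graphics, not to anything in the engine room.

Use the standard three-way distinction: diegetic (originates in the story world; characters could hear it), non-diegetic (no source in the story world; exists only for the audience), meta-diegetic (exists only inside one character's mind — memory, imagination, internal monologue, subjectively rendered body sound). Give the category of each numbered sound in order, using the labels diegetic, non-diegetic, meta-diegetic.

(1) is diegetic: traffic is part of the location's real environment.
Sound (2): internal monologue — inside Hana's mind, not spoken into the scene, so meta-diegetic.
(3) is meta-diegetic: point-of-audition from inside Hana's body; not a sound in the room.
(4) sound married to a title/caption — outside the diegesis by definition → non-diegetic.

diegetic, meta-diegetic, meta-diegetic, non-diegetic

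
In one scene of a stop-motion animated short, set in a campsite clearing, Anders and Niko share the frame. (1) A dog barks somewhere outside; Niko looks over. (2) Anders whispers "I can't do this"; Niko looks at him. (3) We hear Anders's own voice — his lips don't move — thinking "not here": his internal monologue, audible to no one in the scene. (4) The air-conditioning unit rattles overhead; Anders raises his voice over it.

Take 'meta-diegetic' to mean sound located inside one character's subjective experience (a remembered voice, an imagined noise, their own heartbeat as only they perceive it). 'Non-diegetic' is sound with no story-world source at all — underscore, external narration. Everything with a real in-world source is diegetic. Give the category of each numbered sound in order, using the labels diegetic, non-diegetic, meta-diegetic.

diegetic, diegetic, meta-diegetic, diegetic

Sound (1): the sound comes from a dog physically present in the location, so diegetic.
(2) is diegetic: on-screen dialogue — Anders speaks and Niko is there to hear.
Sound (3): it's Anders's unspoken thought, heard only by the audience via his subjectivity, so meta-diegetic.
(4) ambient/room sound belonging to the story's physical space → diegetic.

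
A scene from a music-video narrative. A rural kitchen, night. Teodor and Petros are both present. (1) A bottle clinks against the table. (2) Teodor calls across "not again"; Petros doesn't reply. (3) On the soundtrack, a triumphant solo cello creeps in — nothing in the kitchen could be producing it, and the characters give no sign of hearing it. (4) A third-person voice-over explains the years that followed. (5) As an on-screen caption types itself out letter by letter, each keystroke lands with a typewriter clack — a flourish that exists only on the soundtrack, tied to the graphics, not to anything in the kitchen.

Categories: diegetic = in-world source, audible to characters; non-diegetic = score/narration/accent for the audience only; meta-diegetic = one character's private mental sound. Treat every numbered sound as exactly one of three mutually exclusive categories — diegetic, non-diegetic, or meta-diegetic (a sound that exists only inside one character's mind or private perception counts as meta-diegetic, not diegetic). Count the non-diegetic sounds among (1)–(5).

3

(1) is diegetic: the sound comes from a bottle physically present in the location.
(2) Teodor is a character speaking aloud in the scene → diegetic.
(3) score with no on-screen or off-screen source; it exists for the audience alone → non-diegetic.
(4) is non-diegetic: commentary laid over the scene from outside the fiction.
(5) is non-diegetic: the caption isn't part of the story world, so neither is the sound tied to it.
So 3 of the 5 are non-diegetic: (3), (4), (5).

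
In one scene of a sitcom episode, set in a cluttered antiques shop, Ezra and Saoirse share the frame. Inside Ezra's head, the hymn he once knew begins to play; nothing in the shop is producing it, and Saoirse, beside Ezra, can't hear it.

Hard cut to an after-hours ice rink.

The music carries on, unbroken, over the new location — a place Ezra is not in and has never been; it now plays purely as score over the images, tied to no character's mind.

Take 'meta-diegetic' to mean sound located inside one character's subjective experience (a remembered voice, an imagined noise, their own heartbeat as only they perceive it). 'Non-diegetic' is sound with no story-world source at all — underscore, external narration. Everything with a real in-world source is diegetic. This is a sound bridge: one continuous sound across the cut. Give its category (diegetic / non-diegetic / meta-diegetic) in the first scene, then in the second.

Scene one: the music exists only inside Ezra's mind; Saoirse can't hear it → meta-diegetic.
Scene two: it's detached from Ezra entirely and plays over unrelated images with no in-world source — conventional underscore → non-diegetic.

meta-diegetic, non-diegetic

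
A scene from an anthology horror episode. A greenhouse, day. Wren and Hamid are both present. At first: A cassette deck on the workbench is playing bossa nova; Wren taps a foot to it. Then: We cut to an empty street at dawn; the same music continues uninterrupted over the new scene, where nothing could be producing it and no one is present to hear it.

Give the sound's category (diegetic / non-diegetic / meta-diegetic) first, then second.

First: a cassette deck is a real in-scene source and Wren reacts to it → diegetic.
Second: there is no longer any in-world source and no one can hear it — it has become underscore → non-diegetic.

diegetic, non-diegetic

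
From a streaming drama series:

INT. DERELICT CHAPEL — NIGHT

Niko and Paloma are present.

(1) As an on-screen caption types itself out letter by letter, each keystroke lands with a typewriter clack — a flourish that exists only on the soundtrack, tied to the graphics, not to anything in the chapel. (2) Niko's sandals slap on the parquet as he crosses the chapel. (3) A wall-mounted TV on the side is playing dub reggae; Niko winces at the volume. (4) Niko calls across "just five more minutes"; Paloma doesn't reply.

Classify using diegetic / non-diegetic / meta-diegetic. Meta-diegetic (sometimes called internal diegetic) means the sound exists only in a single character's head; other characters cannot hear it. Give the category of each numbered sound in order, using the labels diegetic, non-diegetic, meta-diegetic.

non-diegetic, diegetic, diegetic, diegetic

(1) the caption isn't part of the story world, so neither is the sound tied to it → non-diegetic.
(2) it's the physical sound of Niko moving in the space → diegetic.
(3) the music comes from an on-screen device that Niko responds to → diegetic.
Sound (4): on-screen dialogue — Niko speaks and Paloma is there to hear, so diegetic.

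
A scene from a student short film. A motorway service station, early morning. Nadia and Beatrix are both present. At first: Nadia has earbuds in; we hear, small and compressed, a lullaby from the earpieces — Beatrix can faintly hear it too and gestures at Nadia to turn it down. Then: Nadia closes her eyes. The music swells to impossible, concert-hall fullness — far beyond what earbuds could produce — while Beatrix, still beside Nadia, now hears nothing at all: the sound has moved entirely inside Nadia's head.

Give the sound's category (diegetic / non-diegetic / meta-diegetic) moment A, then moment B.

Moment A: the earbuds are a physical source both characters can hear → diegetic.
Moment B: the music now exists only as Nadia's subjective experience; Beatrix can no longer hear it → meta-diegetic.

diegetic, meta-diegetic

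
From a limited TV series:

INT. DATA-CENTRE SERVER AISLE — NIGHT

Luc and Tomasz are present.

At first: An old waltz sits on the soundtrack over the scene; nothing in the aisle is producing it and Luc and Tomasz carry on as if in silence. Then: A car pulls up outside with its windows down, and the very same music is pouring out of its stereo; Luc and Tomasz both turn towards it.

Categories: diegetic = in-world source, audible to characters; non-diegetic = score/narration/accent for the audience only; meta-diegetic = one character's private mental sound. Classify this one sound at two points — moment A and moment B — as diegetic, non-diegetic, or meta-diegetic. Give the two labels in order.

non-diegetic, diegetic

Moment A: no in-world source exists and no character can hear it — underscore → non-diegetic.
Moment B: the car stereo is now a real source in the story world and the characters hear it → diegetic.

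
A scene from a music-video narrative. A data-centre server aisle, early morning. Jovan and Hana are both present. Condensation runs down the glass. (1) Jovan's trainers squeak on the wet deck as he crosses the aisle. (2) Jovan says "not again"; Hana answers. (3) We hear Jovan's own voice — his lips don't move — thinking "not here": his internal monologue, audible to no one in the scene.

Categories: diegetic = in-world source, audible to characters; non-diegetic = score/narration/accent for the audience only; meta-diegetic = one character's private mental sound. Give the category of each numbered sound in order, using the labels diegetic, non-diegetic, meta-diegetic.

diegetic, diegetic, meta-diegetic

(1) is diegetic: Jovan's footsteps are produced in the story world.
Sound (2): on-screen dialogue — Jovan speaks and Hana is there to hear, so diegetic.
(3) is meta-diegetic: Jovan's thought-voice: a private mental sound no other character can hear.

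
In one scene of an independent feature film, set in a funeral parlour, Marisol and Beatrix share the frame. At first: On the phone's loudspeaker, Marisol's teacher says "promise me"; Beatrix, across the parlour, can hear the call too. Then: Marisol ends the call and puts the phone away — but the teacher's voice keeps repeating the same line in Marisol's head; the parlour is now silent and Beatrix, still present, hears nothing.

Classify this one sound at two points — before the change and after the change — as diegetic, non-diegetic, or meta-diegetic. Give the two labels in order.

Before the change: the loudspeaker is an in-world source; both Marisol and Beatrix hear the call → diegetic.
After the change: with the phone off, the voice continues only as Marisol's private mental replay — Beatrix can't hear it → meta-diegetic.

diegetic, meta-diegetic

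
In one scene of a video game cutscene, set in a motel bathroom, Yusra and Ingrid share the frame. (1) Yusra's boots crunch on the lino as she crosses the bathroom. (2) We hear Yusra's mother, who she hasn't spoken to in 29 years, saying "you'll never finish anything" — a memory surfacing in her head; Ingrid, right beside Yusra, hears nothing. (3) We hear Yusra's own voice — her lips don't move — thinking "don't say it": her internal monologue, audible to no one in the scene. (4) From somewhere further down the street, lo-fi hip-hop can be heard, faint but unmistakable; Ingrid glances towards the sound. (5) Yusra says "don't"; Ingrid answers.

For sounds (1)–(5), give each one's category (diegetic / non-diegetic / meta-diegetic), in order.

diegetic, meta-diegetic, meta-diegetic, diegetic, diegetic

(1) is diegetic: a character's body making contact with the set — an in-world sound.
(2) it's Yusra's recollection rendered as sound; the other character can't hear it → meta-diegetic.
(3) it's Yusra's unspoken thought, heard only by the audience via her subjectivity → meta-diegetic.
(4) is diegetic: it's coming from somewhere further down the street — a location within the story world — and Ingrid reacts.
(5) is diegetic: on-screen dialogue — Yusra speaks and Ingrid is there to hear.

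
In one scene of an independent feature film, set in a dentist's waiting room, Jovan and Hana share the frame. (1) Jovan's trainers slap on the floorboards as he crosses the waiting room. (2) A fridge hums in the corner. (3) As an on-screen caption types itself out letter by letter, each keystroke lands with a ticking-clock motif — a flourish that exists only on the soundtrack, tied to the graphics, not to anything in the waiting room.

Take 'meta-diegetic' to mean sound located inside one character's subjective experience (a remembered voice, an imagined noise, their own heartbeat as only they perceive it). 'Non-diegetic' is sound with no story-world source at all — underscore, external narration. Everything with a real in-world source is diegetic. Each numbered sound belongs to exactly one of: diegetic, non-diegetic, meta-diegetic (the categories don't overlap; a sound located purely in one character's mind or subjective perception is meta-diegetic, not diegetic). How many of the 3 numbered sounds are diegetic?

Sound (1): Jovan's footsteps are produced in the story world, so diegetic.
(2) it's the actual ambient sound of the location → diegetic.
(3) it accompanies on-screen graphics, not anything inside the story world → non-diegetic.
So 2 of the 3 are diegetic: (1), (2).

2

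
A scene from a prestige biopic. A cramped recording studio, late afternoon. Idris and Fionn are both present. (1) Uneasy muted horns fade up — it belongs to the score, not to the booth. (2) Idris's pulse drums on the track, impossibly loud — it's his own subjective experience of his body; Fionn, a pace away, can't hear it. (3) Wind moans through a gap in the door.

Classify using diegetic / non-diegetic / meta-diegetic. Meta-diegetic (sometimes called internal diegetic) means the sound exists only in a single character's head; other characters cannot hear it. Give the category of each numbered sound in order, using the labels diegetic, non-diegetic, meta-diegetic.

non-diegetic, meta-diegetic, diegetic

Sound (1): score with no on-screen or off-screen source; it exists for the audience alone, so non-diegetic.
Sound (2): a subjective body sound — Idris's private perception, inaudible to Fionn, so meta-diegetic.
(3) wind is part of the location's real environment → diegetic.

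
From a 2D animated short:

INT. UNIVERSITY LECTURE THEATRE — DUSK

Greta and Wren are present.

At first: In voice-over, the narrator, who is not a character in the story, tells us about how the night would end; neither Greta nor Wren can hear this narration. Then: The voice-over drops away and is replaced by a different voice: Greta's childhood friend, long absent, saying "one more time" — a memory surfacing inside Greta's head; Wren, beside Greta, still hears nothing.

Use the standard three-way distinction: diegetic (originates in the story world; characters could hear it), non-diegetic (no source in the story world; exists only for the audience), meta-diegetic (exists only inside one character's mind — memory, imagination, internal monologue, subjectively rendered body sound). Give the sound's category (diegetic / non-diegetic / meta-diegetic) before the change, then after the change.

non-diegetic, meta-diegetic

Before the change: the external narrator addresses only the audience — outside the story world → non-diegetic.
After the change: the replacement voice is a memory inside Greta's mind specifically → meta-diegetic.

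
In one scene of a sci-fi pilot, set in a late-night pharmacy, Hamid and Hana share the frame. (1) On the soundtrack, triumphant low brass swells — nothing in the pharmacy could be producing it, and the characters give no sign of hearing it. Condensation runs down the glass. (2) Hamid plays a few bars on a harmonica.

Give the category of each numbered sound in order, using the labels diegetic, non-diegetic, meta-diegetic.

(1) is non-diegetic: it has no source in the story world and no character can hear it — it's underscore.
(2) is diegetic: the instrument and the performer are both in the scene.

non-diegetic, diegetic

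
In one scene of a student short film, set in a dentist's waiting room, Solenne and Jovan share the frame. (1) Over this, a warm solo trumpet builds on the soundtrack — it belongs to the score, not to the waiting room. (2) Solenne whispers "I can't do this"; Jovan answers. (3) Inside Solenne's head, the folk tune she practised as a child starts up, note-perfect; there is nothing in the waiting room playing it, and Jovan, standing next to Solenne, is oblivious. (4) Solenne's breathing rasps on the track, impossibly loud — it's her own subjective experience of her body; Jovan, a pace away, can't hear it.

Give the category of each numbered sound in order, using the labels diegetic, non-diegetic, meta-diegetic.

non-diegetic, diegetic, meta-diegetic, meta-diegetic

Sound (1): score with no on-screen or off-screen source; it exists for the audience alone, so non-diegetic.
Sound (2): on-screen dialogue — Solenne speaks and Jovan is there to hear, so diegetic.
(3) is meta-diegetic: it lives in Solenne's subjectivity, not in the waiting room.
(4) a subjective body sound — Solenne's private perception, inaudible to Jovan → meta-diegetic.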